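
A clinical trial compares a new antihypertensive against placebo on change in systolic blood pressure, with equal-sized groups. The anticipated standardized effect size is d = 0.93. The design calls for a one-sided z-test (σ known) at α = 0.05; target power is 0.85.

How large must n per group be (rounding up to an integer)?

n = 17 per group

For power 0.85 need Φ(δ − z_{0.05}) = 0.85, so δ = z_{0.05} + z_{0.15} = 1.645 + 1.036 = 2.681.
δ = d·√(n/2) ⇒ n = 2(δ/d)² = 2 × (2.681 / 0.93)² = 16.62.
Rounding up, n = 17 per group.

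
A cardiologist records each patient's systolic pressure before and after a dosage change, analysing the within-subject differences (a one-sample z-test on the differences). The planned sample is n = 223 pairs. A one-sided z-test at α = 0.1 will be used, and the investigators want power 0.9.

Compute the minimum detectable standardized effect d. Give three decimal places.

d ≈ 0.172

Need Φ(δ − 1.282) = 0.9, so δ = 1.282 + 1.282 = 2.563.
δ = d·√n ⇒ d = δ/√n = 2.563/√223 = 0.1716.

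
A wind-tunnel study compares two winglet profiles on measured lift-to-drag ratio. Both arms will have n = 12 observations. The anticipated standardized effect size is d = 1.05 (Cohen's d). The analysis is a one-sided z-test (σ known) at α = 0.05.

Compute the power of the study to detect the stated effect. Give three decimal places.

Power ≈ 0.823

Noncentrality parameter: δ = d·√(n/2) = 1.05 × √(12/2) = 2.5720
Critical value for a one-sided test at α = 0.05: z_α = 1.645.
Power = P(Z > 1.645 − δ) = Φ(0.927) = 0.8231.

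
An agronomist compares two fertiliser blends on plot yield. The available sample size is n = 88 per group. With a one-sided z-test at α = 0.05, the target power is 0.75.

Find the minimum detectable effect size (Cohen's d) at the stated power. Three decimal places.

d ≈ 0.350

Required noncentrality: δ = z_{0.05} + z_{0.25} = 1.645 + 0.674 = 2.319.
δ = d·√(n/2) ⇒ d = δ/√(n/2) = 2.319/√(88/2) = 0.3497.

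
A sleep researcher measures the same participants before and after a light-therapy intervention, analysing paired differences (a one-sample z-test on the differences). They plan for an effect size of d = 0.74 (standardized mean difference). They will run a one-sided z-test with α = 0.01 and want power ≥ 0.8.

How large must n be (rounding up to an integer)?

n = 19

For power 0.8 need Φ(δ − z_{0.01}) = 0.8, so δ = z_{0.01} + z_{0.20} = 2.326 + 0.842 = 3.168.
δ = d·√n ⇒ n = (δ/d)² = (3.168 / 0.74)² = 18.33.
Round up to the next whole unit.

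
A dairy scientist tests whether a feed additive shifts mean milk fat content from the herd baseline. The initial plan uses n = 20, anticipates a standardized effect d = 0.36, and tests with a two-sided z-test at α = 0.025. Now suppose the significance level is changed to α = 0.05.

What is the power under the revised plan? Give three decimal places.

δ = d·√n = 0.36 × √20 = 1.6100 (unchanged). New critical value: z_{0.025} = 1.960.
Revised power = Φ(δ − 1.960) + Φ(−δ − 1.960) = Φ(-0.350) + Φ(-3.570) = 0.3632 + 0.0002 = 0.3633.

Power ≈ 0.363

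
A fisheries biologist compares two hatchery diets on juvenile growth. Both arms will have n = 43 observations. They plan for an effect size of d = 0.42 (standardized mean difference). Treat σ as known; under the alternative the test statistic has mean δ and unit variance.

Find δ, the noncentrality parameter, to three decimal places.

δ ≈ 1.947

The noncentrality parameter scales effect size by the design's sample-size factor: δ = d·√(n/2) = 0.42 × √(43/2) = 1.9475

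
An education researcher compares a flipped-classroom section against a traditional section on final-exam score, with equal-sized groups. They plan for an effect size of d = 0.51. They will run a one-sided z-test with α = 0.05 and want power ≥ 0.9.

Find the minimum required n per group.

Set Φ(δ − 1.645) = 0.9; then δ − 1.645 = Φ⁻¹(0.9) = 1.282, giving δ = 2.926.
δ = d·√(n/2) ⇒ n = 2(δ/d)² = 2 × (2.926 / 0.51)² = 65.85.
Round up to the next whole unit.

n = 66 per group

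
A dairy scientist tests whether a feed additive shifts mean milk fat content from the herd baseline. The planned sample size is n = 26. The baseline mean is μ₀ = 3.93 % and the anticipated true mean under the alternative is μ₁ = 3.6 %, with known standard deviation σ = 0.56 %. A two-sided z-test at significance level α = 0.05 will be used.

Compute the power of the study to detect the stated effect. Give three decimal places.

Power ≈ 0.852

Standardized effect: d = |μ₁ − μ₀| / σ = |3.6 − 3.93| / 0.56 = 0.5893
Noncentrality parameter: δ = d·√n = 0.5893 × √26 = 3.0048
Two-sided α = 0.05 → critical value z_{0.025} = 1.960.
Power = Φ(δ − 1.960) + Φ(−δ − 1.960) = Φ(1.045) + Φ(-4.965) = 0.8519 + 0.0000 = 0.8519.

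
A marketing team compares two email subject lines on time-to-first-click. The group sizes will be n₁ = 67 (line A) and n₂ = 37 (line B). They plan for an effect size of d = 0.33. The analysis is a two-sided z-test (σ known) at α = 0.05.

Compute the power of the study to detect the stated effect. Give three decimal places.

Noncentrality parameter: δ = d / √(1/n₁ + 1/n₂) = 0.33 / √(1/67 + 1/37) = 1.6111
Two-sided α = 0.05 → critical value z_{0.025} = 1.960.
Power = Φ(δ − 1.960) + Φ(−δ − 1.960) = Φ(-0.349) + Φ(-3.571) = 0.3636 + 0.0002 = 0.3638.

Power ≈ 0.364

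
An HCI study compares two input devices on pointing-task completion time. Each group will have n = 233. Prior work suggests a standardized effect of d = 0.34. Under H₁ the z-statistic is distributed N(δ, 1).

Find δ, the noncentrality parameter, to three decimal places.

δ = d·√(n/2) = 0.34 × √(233/2) = 3.6698

δ ≈ 3.670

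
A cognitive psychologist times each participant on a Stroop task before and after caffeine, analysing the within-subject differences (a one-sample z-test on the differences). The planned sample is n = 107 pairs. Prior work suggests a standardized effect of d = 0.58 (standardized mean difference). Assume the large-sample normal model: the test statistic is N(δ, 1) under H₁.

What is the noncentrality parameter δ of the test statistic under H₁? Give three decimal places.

δ ≈ 6.000

The noncentrality parameter scales effect size by the design's sample-size factor: δ = d·√n = 0.58 × √107 = 5.9996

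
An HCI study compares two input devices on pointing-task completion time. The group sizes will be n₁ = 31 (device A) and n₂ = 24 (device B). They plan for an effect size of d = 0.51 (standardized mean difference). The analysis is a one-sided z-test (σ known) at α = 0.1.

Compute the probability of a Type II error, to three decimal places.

Noncentrality parameter: δ = d / √(1/n₁ + 1/n₂) = 0.51 / √(1/31 + 1/24) = 1.8758
Critical value for a one-sided test at α = 0.1: z_α = 1.282.
Power = Φ(δ − 1.282) = Φ(0.594) = 0.7238.
Type II error: β = 1 − power = 1 − 0.7238 = 0.2762.

β ≈ 0.276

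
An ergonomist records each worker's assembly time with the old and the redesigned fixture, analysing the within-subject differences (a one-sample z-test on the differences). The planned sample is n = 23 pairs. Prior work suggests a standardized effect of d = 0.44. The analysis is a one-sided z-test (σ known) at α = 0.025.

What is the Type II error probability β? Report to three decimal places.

β ≈ 0.440

Noncentrality parameter: δ = d·√n = 0.44 × √23 = 2.1102
One-sided α = 0.025 → critical value z_{0.025} = 1.960.
Power = P(Z > 1.960 − δ) = Φ(0.150) = 0.5597.
Type II error: β = 1 − power = 1 − 0.5597 = 0.4403.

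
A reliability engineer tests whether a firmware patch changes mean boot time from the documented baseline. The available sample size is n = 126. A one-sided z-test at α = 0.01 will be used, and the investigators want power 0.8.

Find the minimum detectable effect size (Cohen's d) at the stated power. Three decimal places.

Need Φ(δ − 2.326) = 0.8, so δ = 2.326 + 0.842 = 3.168.
δ = d·√n ⇒ d = δ/√n = 3.168/√126 = 0.2822.

d ≈ 0.282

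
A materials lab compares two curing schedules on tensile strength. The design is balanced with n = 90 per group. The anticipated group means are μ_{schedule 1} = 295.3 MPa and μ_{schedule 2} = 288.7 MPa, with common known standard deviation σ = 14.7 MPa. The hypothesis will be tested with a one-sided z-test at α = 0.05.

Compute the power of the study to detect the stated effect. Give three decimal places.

Standardized effect: d = |μ_{schedule 1} − μ_{schedule 2}| / σ = |295.3 − 288.7| / 14.7 = 0.4490
Noncentrality parameter: δ = d·√(n/2) = 0.4490 × √(90/2) = 3.0118
Critical value for a one-sided test at α = 0.05: z_α = 1.645.
Power = Φ(δ − 1.645) = Φ(1.367) = 0.9142.

Power ≈ 0.914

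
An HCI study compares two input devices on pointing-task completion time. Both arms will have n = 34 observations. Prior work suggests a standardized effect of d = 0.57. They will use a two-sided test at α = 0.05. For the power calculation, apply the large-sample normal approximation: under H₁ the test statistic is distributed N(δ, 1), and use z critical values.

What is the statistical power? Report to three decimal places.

Power ≈ 0.652

Noncentrality parameter: λ = d·√(n/2) = 0.57 × √(34/2) = 2.3502
Two-sided α = 0.05 → critical value z_{0.025} = 1.960.
Power = Φ(λ − 1.960) + Φ(−λ − 1.960) = Φ(0.390) + Φ(-4.310) = 0.6518 + 0.0000 = 0.6518.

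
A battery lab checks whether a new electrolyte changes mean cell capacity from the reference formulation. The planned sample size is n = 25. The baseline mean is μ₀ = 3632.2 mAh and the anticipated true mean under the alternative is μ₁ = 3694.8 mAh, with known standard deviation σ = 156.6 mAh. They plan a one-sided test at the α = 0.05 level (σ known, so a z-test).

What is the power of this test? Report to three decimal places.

Standardized effect: d = |μ₁ − μ₀| / σ = |3694.8 − 3632.2| / 156.6 = 0.3997
Noncentrality parameter: δ = d·√n = 0.3997 × √25 = 1.9987
One-sided α = 0.05 → critical value z_{0.05} = 1.645.
Power = Φ(δ − 1.645) = Φ(0.354) = 0.6383.

Power ≈ 0.638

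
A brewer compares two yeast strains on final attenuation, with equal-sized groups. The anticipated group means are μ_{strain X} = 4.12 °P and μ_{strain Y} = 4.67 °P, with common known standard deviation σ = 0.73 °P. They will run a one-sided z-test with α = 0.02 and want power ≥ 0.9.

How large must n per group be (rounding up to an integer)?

n = 40 per group

Standardized effect: d = |μ_{strain X} − μ_{strain Y}| / σ = |4.12 − 4.67| / 0.73 = 0.7534
For power 0.9 need Φ(δ − z_{0.02}) = 0.9, so δ = z_{0.02} + z_{0.10} = 2.054 + 1.282 = 3.335.
δ = d·√(n/2) ⇒ n = 2(δ/d)² = 2 × (3.335 / 0.7534)² = 39.19.
Round up to the next whole unit.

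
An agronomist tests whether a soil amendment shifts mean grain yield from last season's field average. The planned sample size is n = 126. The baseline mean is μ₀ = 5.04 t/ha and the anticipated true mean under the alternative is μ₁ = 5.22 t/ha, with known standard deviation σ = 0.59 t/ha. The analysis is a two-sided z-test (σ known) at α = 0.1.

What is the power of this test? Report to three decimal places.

Standardized effect: d = |μ₁ − μ₀| / σ = |5.22 − 5.04| / 0.59 = 0.3051
Noncentrality parameter: δ = d·√n = 0.3051 × √126 = 3.4246
Critical value for a two-sided test at α = 0.1: z_{α/2} = 1.645.
Power = Φ(δ − 1.645) + Φ(−δ − 1.645) = Φ(1.780) + Φ(-5.069) = 0.9624 + 0.0000 = 0.9624.

Power ≈ 0.962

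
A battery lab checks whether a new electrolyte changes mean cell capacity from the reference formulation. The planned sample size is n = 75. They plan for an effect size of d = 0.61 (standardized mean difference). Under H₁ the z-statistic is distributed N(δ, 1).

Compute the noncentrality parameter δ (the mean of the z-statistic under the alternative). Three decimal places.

δ ≈ 5.283

δ = d·√n = 0.61 × √75 = 5.2828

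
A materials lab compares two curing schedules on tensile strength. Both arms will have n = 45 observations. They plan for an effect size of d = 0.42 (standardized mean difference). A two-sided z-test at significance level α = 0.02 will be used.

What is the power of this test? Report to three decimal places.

Noncentrality parameter: δ = d·√(n/2) = 0.42 × √(45/2) = 1.9922
Critical value for a two-sided test at α = 0.02: z_{α/2} = 2.326.
Power = Φ(δ − 2.326) + Φ(−δ − 2.326) = Φ(-0.334) + Φ(-4.319) = 0.3691 + 0.0000 = 0.3692.

Power ≈ 0.369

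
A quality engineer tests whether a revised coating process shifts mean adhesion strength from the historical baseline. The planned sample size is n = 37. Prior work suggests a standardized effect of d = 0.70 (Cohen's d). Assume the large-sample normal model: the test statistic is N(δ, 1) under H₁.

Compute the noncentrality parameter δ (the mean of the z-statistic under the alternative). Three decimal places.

δ ≈ 4.258

δ = d·√n = 0.70 × √37 = 4.2579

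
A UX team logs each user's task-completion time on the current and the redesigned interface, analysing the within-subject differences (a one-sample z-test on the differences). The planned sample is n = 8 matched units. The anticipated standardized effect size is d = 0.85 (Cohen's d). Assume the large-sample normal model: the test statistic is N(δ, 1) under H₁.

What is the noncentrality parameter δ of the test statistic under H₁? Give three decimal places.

δ = d·√n = 0.85 × √8 = 2.4042

δ ≈ 2.404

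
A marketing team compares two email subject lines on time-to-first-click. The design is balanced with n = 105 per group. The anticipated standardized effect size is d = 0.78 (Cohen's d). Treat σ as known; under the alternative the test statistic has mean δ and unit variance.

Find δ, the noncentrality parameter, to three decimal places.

δ ≈ 5.652

The noncentrality parameter scales effect size by the design's sample-size factor: δ = d·√(n/2) = 0.78 × √(105/2) = 5.6516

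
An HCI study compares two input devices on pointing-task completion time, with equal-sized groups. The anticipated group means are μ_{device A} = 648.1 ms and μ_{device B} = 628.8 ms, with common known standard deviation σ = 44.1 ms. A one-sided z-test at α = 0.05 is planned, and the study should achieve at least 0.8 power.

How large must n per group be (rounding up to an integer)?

Standardized effect: d = |μ_{device A} − μ_{device B}| / σ = |648.1 − 628.8| / 44.1 = 0.4376
For power 0.8 need Φ(δ − z_{0.05}) = 0.8, so δ = z_{0.05} + z_{0.20} = 1.645 + 0.842 = 2.486.
δ = d·√(n/2) ⇒ n = 2(δ/d)² = 2 × (2.486 / 0.4376)² = 64.56.
Round up to the next whole unit.

n = 65 per group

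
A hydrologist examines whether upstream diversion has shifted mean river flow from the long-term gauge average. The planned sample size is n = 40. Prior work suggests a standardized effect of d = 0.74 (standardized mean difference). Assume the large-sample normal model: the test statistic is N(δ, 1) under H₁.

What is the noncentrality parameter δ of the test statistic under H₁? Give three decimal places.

δ = d·√n = 0.74 × √40 = 4.6802

δ ≈ 4.680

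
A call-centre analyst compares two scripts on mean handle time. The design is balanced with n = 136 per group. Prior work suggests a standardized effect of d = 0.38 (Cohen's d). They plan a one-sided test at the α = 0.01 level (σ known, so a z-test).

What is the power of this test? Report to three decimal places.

Power ≈ 0.790

Noncentrality parameter: δ = d·√(n/2) = 0.38 × √(136/2) = 3.1336
Critical value for a one-sided test at α = 0.01: z_α = 2.326.
Power = Φ(δ − 2.326) = Φ(0.807) = 0.7902.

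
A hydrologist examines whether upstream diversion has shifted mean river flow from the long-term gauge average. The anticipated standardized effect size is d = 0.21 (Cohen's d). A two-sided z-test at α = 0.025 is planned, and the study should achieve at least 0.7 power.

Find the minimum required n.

n = 174

For power 0.7 need Φ(δ − z_{0.0125}) = 0.7, so δ = z_{0.0125} + z_{0.30} = 2.241 + 0.524 = 2.766.
(For δ > 0 the lower-tail rejection region contributes negligibly to power, so the one-term inversion is standard.)
δ = d·√n ⇒ n = (δ/d)² = (2.766 / 0.21)² = 173.46.
Round up to the next whole unit.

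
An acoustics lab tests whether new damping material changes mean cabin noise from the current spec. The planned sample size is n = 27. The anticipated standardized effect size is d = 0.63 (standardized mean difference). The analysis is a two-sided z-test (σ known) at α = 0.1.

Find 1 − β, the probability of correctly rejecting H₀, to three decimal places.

Power ≈ 0.948

Noncentrality parameter: λ = d·√n = 0.63 × √27 = 3.2736
Two-sided α = 0.1 → critical value z_{0.05} = 1.645.
Power = Φ(λ − 1.645) + Φ(−λ − 1.645) = Φ(1.629) + Φ(-4.918) = 0.9483 + 0.0000 = 0.9483.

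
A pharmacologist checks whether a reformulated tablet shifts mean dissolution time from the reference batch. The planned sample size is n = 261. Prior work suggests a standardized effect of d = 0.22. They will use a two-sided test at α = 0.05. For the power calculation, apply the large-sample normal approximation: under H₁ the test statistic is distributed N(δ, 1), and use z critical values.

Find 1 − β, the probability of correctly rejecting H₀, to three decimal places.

Power ≈ 0.945

Noncentrality parameter: δ = d·√n = 0.22 × √261 = 3.5542
Critical value for a two-sided test at α = 0.05: z_{α/2} = 1.960.
Power = Φ(δ − 1.960) + Φ(−δ − 1.960) = Φ(1.594) + Φ(-5.514) = 0.9446 + 0.0000 = 0.9446.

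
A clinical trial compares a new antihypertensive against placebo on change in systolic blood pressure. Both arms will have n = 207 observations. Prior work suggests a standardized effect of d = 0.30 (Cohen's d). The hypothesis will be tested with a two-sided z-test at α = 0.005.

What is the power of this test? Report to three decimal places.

Noncentrality parameter: δ = d·√(n/2) = 0.30 × √(207/2) = 3.0520
Critical value for a two-sided test at α = 0.005: z_{α/2} = 2.807.
Power = Φ(δ − 2.807) + Φ(−δ − 2.807) = Φ(0.245) + Φ(-5.859) = 0.5968 + 0.0000 = 0.5968.

Power ≈ 0.597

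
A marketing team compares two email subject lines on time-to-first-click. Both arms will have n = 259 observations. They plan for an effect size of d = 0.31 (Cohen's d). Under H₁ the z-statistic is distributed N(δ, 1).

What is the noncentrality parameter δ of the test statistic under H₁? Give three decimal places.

The noncentrality parameter scales effect size by the design's sample-size factor: δ = d·√(n/2) = 0.31 × √(259/2) = 3.5277

δ ≈ 3.528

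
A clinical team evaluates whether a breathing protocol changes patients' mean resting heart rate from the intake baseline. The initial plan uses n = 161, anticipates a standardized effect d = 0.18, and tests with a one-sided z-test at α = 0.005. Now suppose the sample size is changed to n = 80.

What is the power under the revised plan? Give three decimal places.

Power ≈ 0.167

With n = 80: δ = d·√n = 0.18 × √80 = 1.6100. Critical value z_{0.005} = 2.576.
Revised power = Φ(δ − 2.576) = Φ(-0.966) = 0.1671.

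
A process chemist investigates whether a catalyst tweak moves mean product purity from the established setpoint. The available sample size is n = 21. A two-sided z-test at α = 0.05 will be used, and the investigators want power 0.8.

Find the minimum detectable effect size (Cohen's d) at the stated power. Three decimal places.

d ≈ 0.611

Required noncentrality: δ = z_{0.025} + z_{0.20} = 1.960 + 0.842 = 2.802.
(Lower-tail contribution to power is negligible for δ > 0.)
δ = d·√n ⇒ d = δ/√n = 2.802/√21 = 0.6114.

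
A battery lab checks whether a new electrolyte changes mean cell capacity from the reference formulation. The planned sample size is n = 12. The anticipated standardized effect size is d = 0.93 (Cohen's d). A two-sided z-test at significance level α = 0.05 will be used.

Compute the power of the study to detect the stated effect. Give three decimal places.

Power ≈ 0.896

Noncentrality parameter: δ = d·√n = 0.93 × √12 = 3.2216
Critical value for a two-sided test at α = 0.05: z_{α/2} = 1.960.
Power = Φ(δ − 1.960) + Φ(−δ − 1.960) = Φ(1.262) + Φ(-5.182) = 0.8965 + 0.0000 = 0.8965.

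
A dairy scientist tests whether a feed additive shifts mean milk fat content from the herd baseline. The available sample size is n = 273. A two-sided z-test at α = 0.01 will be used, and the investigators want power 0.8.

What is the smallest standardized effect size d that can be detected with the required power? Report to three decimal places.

d ≈ 0.207

Need Φ(δ − 2.576) = 0.8, so δ = 2.576 + 0.842 = 3.417.
(The second rejection-region term Φ(−δ − z_{α/2}) is negligible and dropped.)
δ = d·√n ⇒ d = δ/√n = 3.417/√273 = 0.2068.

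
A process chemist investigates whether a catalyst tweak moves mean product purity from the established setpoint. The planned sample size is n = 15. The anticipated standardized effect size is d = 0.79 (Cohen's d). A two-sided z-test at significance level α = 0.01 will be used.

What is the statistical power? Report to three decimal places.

Power ≈ 0.686

Noncentrality parameter: δ = d·√n = 0.79 × √15 = 3.0597
Two-sided α = 0.01 → critical value z_{0.005} = 2.576.
Power = Φ(δ − 2.576) + Φ(−δ − 2.576) = Φ(0.484) + Φ(-5.635) = 0.6857 + 0.0000 = 0.6857.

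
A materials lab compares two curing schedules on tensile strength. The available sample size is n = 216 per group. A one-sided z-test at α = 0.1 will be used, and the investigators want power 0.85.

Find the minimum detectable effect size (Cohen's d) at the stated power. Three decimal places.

d ≈ 0.223

Required noncentrality: δ = z_{0.1} + z_{0.15} = 1.282 + 1.036 = 2.318.
δ = d·√(n/2) ⇒ d = δ/√(n/2) = 2.318/√(216/2) = 0.2230.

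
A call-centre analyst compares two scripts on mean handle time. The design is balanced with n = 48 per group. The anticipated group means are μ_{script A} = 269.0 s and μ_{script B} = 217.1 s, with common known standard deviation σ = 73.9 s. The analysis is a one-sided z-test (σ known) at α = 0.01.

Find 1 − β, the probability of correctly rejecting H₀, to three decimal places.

Standardized effect: d = |μ_{script A} − μ_{script B}| / σ = |269.0 − 217.1| / 73.9 = 0.7023
Noncentrality parameter: δ = d·√(n/2) = 0.7023 × √(48/2) = 3.4406
Critical value for a one-sided test at α = 0.01: z_α = 2.326.
Power = P(Z > 2.326 − δ) = Φ(1.114) = 0.8674.

Power ≈ 0.867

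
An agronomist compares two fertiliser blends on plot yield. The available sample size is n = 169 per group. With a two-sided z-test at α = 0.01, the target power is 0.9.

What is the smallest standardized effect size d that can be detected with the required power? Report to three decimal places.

d ≈ 0.420

Need Φ(δ − 2.576) = 0.9, so δ = 2.576 + 1.282 = 3.857.
(The second rejection-region term Φ(−δ − z_{α/2}) is negligible and dropped.)
δ = d·√(n/2) ⇒ d = δ/√(n/2) = 3.857/√(169/2) = 0.4196.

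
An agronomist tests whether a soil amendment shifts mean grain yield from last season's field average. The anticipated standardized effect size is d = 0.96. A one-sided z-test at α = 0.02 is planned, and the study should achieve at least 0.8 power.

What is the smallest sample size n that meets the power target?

Set Φ(δ − 2.054) = 0.8; then δ − 2.054 = Φ⁻¹(0.8) = 0.842, giving δ = 2.895.
δ = d·√n ⇒ n = (δ/d)² = (2.895 / 0.96)² = 9.10.
Round up to the next whole unit.

n = 10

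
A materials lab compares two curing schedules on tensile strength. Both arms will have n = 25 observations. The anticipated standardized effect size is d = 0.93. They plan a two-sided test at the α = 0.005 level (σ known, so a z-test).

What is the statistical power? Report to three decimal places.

Power ≈ 0.685

Noncentrality parameter: δ = d·√(n/2) = 0.93 × √(25/2) = 3.2880
Critical value for a two-sided test at α = 0.005: z_{α/2} = 2.807.
Power = Φ(δ − 2.807) + Φ(−δ − 2.807) = Φ(0.481) + Φ(-6.095) = 0.6847 + 0.0000 = 0.6847.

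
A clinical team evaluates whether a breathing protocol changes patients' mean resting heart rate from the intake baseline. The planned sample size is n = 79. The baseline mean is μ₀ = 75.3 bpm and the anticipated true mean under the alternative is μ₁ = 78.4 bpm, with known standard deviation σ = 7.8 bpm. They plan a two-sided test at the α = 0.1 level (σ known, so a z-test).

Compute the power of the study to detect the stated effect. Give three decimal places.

Standardized effect: d = |μ₁ − μ₀| / σ = |78.4 − 75.3| / 7.8 = 0.3974
Noncentrality parameter: δ = d·√n = 0.3974 × √79 = 3.5325
Two-sided α = 0.1 → critical value z_{0.05} = 1.645.
Power = Φ(δ − 1.645) + Φ(−δ − 1.645) = Φ(1.888) + Φ(-5.177) = 0.9705 + 0.0000 = 0.9705.

Power ≈ 0.970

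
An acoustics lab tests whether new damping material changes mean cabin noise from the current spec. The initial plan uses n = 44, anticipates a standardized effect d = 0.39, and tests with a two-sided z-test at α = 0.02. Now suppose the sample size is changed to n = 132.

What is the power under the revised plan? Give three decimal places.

With n = 132: δ = d·√n = 0.39 × √132 = 4.4808. Critical value z_{0.01} = 2.326.
Revised power = Φ(δ − 2.326) + Φ(−δ − 2.326) = Φ(2.154) + Φ(-6.807) = 0.9844 + 0.0000 = 0.9844.

Power ≈ 0.984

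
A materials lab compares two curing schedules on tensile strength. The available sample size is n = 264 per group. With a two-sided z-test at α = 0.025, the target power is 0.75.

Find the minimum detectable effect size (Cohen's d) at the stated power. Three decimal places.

d ≈ 0.254

Need Φ(δ − 2.241) = 0.75, so δ = 2.241 + 0.674 = 2.916.
(Lower-tail contribution to power is negligible for δ > 0.)
δ = d·√(n/2) ⇒ d = δ/√(n/2) = 2.916/√(264/2) = 0.2538.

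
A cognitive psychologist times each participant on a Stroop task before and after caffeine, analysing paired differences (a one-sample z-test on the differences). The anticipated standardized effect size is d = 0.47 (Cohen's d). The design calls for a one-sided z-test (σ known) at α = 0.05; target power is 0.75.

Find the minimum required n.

Set Φ(δ − 1.645) = 0.75; then δ − 1.645 = Φ⁻¹(0.75) = 0.674, giving δ = 2.319.
δ = d·√n ⇒ n = (δ/d)² = (2.319 / 0.47)² = 24.35.
Round up to the next whole unit.

n = 25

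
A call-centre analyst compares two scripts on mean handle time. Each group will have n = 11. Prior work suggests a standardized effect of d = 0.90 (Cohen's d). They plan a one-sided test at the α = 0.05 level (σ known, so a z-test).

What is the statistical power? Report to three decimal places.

Noncentrality parameter: δ = d·√(n/2) = 0.90 × √(11/2) = 2.1107
Critical value for a one-sided test at α = 0.05: z_α = 1.645.
Power = P(Z > 1.645 − δ) = Φ(0.466) = 0.6793.

Power ≈ 0.679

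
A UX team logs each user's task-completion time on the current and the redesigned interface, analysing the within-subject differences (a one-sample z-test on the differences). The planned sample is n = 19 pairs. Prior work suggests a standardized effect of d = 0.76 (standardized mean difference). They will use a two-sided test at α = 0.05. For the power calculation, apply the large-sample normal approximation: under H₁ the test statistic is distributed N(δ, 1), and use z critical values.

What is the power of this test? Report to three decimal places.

Noncentrality parameter: δ = d·√n = 0.76 × √19 = 3.3128
Critical value for a two-sided test at α = 0.05: z_{α/2} = 1.960.
Power = Φ(δ − 1.960) + Φ(−δ − 1.960) = Φ(1.353) + Φ(-5.273) = 0.9119 + 0.0000 = 0.9119.

Power ≈ 0.912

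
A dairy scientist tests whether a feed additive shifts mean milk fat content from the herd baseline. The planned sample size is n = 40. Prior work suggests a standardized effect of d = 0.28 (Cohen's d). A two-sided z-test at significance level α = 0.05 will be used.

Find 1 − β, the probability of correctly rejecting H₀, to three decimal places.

Power ≈ 0.425

Noncentrality parameter: δ = d·√n = 0.28 × √40 = 1.7709
Two-sided α = 0.05 → critical value z_{0.025} = 1.960.
Power = Φ(δ − 1.960) + Φ(−δ − 1.960) = Φ(-0.189) + Φ(-3.731) = 0.4250 + 0.0001 = 0.4251.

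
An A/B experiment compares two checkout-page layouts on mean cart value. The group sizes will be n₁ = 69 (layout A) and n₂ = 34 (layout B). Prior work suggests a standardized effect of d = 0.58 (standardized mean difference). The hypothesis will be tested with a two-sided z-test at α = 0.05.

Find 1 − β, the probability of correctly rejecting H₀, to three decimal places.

Power ≈ 0.790

Noncentrality parameter: δ = d / √(1/n₁ + 1/n₂) = 0.58 / √(1/69 + 1/34) = 2.7680
Critical value for a two-sided test at α = 0.05: z_{α/2} = 1.960.
Power = Φ(δ − 1.960) + Φ(−δ − 1.960) = Φ(0.808) + Φ(-4.728) = 0.7905 + 0.0000 = 0.7905.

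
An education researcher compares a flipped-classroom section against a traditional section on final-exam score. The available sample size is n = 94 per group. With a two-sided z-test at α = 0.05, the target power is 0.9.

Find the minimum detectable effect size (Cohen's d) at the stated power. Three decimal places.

Required noncentrality: δ = z_{0.025} + z_{0.10} = 1.960 + 1.282 = 3.242.
(The second rejection-region term Φ(−δ − z_{α/2}) is negligible and dropped.)
δ = d·√(n/2) ⇒ d = δ/√(n/2) = 3.242/√(94/2) = 0.4728.

d ≈ 0.473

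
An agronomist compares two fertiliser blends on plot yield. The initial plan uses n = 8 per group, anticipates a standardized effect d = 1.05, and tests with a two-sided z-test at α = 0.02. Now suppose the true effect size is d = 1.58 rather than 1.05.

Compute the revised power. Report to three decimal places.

With d = 1.58: δ = d·√(n/2) = 1.58 × √(8/2) = 3.1600. Critical value z_{0.01} = 2.326.
Revised power = Φ(δ − 2.326) + Φ(−δ − 2.326) = Φ(0.834) + Φ(-5.486) = 0.7978 + 0.0000 = 0.7978.

Power ≈ 0.798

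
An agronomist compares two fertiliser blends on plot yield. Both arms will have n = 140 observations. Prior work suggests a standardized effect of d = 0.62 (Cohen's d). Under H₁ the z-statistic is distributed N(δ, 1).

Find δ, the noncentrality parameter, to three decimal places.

The noncentrality parameter scales effect size by the design's sample-size factor: δ = d·√(n/2) = 0.62 × √(140/2) = 5.1873

δ ≈ 5.187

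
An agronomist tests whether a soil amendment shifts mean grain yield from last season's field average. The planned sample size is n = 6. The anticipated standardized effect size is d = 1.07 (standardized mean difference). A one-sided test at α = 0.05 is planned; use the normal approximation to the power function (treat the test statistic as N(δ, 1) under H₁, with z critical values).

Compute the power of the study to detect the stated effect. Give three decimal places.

Noncentrality parameter: δ = d·√n = 1.07 × √6 = 2.6210
One-sided α = 0.05 → critical value z_{0.05} = 1.645.
Power = Φ(δ − 1.645) = Φ(0.976) = 0.8355.

Power ≈ 0.835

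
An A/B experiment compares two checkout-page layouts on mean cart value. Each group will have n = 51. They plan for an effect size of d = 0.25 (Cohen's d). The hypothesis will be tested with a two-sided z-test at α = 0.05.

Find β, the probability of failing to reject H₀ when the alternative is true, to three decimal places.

β ≈ 0.757

Noncentrality parameter: δ = d·√(n/2) = 0.25 × √(51/2) = 1.2624
Critical value for a two-sided test at α = 0.05: z_{α/2} = 1.960.
Power = Φ(δ − 1.960) + Φ(−δ − 1.960) = Φ(-0.698) + Φ(-3.222) = 0.2427 + 0.0006 = 0.2434.
Type II error: β = 1 − power = 1 − 0.2434 = 0.7566.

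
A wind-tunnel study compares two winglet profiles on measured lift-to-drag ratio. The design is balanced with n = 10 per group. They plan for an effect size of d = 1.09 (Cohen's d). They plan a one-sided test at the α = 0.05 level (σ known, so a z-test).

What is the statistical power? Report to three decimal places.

Noncentrality parameter: δ = d·√(n/2) = 1.09 × √(10/2) = 2.4373
One-sided α = 0.05 → critical value z_{0.05} = 1.645.
Power = Φ(δ − 1.645) = Φ(0.792) = 0.7860.

Power ≈ 0.786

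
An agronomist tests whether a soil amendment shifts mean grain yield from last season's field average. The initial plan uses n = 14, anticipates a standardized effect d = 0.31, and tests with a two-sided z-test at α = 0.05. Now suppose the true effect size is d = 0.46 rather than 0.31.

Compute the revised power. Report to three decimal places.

With d = 0.46: δ = d·√n = 0.46 × √14 = 1.7212. Critical value z_{0.025} = 1.960.
Revised power = Φ(δ − 1.960) + Φ(−δ − 1.960) = Φ(-0.239) + Φ(-3.681) = 0.4056 + 0.0001 = 0.4057.

Power ≈ 0.406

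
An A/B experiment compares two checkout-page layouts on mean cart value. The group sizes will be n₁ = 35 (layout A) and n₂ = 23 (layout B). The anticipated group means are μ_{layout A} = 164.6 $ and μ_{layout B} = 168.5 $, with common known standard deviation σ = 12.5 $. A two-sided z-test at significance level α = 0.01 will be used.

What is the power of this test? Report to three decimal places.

Power ≈ 0.079

Standardized effect: d = |μ_{layout A} − μ_{layout B}| / σ = |164.6 − 168.5| / 12.5 = 0.3120
Noncentrality parameter: δ = d / √(1/n₁ + 1/n₂) = 0.3120 / √(1/35 + 1/23) = 1.1624
Critical value for a two-sided test at α = 0.01: z_{α/2} = 2.576.
Power = Φ(δ − 2.576) + Φ(−δ − 2.576) = Φ(-1.413) + Φ(-3.738) = 0.0788 + 0.0001 = 0.0789.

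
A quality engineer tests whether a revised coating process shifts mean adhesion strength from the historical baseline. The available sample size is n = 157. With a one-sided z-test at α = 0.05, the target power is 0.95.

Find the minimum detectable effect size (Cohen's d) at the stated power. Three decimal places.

Need Φ(δ − 1.645) = 0.95, so δ = 1.645 + 1.645 = 3.290.
δ = d·√n ⇒ d = δ/√n = 3.290/√157 = 0.2625.

d ≈ 0.263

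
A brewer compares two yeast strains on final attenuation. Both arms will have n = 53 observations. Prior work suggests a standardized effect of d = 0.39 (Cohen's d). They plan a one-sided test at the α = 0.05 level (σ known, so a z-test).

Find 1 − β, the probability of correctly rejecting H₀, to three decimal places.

Noncentrality parameter: λ = d·√(n/2) = 0.39 × √(53/2) = 2.0076
Critical value for a one-sided test at α = 0.05: z_α = 1.645.
Power = P(Z > 1.645 − λ) = Φ(0.363) = 0.6416.

Power ≈ 0.642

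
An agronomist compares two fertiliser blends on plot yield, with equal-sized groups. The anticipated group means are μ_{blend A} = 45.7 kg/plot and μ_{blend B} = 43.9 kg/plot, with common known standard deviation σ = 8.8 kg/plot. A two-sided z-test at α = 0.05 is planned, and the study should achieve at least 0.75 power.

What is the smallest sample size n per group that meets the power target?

Standardized effect: d = |μ_{blend A} − μ_{blend B}| / σ = |45.7 − 43.9| / 8.8 = 0.2045
For power 0.75 need Φ(δ − z_{0.025}) = 0.75, so δ = z_{0.025} + z_{0.25} = 1.960 + 0.674 = 2.634.
(The Φ(−δ − z_{α/2}) term is vanishingly small for δ > 0 and is dropped in the standard sample-size formula.)
δ = d·√(n/2) ⇒ n = 2(δ/d)² = 2 × (2.634 / 0.2045)² = 331.77.
Round up to the next whole unit.

n = 332 per group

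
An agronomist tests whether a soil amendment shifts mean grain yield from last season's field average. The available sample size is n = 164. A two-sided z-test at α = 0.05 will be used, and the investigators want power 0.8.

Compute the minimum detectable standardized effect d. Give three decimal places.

d ≈ 0.219

Required noncentrality: δ = z_{0.025} + z_{0.20} = 1.960 + 0.842 = 2.802.
(Lower-tail contribution to power is negligible for δ > 0.)
δ = d·√n ⇒ d = δ/√n = 2.802/√164 = 0.2188.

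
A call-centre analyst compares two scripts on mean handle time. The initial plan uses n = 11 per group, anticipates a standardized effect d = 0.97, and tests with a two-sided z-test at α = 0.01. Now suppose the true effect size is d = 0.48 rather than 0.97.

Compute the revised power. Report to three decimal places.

Power ≈ 0.074

With d = 0.48: δ = d·√(n/2) = 0.48 × √(11/2) = 1.1257. Critical value z_{0.005} = 2.576.
Revised power = Φ(δ − 2.576) + Φ(−δ − 2.576) = Φ(-1.450) + Φ(-3.702) = 0.0735 + 0.0001 = 0.0736.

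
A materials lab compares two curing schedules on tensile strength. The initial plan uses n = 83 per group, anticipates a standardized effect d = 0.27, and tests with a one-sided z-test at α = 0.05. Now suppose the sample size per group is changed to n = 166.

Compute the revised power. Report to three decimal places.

With n = 166 per group: δ = d·√(n/2) = 0.27 × √(166/2) = 2.4598. Critical value z_{0.05} = 1.645.
Revised power = Φ(δ − 1.645) = Φ(0.815) = 0.7925.

Power ≈ 0.792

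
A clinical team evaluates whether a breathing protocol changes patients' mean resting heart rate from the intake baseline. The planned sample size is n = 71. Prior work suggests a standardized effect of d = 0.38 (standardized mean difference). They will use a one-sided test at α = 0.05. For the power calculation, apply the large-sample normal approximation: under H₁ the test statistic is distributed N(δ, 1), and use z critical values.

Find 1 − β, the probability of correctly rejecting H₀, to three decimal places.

Noncentrality parameter: δ = d·√n = 0.38 × √71 = 3.2019
Critical value for a one-sided test at α = 0.05: z_α = 1.645.
Power = P(Z > 1.645 − δ) = Φ(1.557) = 0.9403.

Power ≈ 0.940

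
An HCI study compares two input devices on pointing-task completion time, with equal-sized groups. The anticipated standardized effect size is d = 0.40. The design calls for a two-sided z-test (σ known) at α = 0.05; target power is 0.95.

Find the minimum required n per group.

n = 163 per group

Set Φ(δ − 1.960) = 0.95; then δ − 1.960 = Φ⁻¹(0.95) = 1.645, giving δ = 3.605.
(The Φ(−δ − z_{α/2}) term is vanishingly small for δ > 0 and is dropped in the standard sample-size formula.)
δ = d·√(n/2) ⇒ n = 2(δ/d)² = 2 × (3.605 / 0.40)² = 162.43.
Rounding up, n = 163 per group.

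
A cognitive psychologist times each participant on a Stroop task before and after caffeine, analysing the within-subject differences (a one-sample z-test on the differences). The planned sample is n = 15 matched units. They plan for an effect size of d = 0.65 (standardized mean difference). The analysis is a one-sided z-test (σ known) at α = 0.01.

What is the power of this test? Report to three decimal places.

Power ≈ 0.576

Noncentrality parameter: δ = d·√n = 0.65 × √15 = 2.5174
One-sided α = 0.01 → critical value z_{0.01} = 2.326.
Power = Φ(δ − 2.326) = Φ(0.191) = 0.5758.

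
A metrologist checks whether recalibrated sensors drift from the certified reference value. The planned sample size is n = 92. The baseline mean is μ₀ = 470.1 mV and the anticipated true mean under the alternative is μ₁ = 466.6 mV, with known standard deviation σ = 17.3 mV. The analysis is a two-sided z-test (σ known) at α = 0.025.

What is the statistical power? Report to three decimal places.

Standardized effect: d = |μ₁ − μ₀| / σ = |466.6 − 470.1| / 17.3 = 0.2023
Noncentrality parameter: λ = d·√n = 0.2023 × √92 = 1.9405
Critical value for a two-sided test at α = 0.025: z_{α/2} = 2.241.
Power = Φ(λ − 2.241) + Φ(−λ − 2.241) = Φ(-0.301) + Φ(-4.182) = 0.3817 + 0.0000 = 0.3818.

Power ≈ 0.382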